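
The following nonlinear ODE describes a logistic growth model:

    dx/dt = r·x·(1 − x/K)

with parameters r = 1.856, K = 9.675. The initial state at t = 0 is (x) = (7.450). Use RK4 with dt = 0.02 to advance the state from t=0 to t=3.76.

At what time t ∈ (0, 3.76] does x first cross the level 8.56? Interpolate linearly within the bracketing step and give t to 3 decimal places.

t = 0.447

t=0.000: state=(7.450)
step 1 (dt=0.02): k1=(3.180), k2=(3.148), k3=(3.148), k4=(3.116); state += dt/6·(k1+2k2+2k3+k4)
t=0.020: state=(7.513)
t=0.040: state=(7.575)
t=0.060: state=(7.635)
continuing one RK4 step at a time; state shown every 10 steps (Δt=0.2):
t=0.200: state=(8.022)
t=0.400: state=(8.471)
t=0.440: state=(8.547)
next step: t=0.460: state=(8.583) — x has crossed 8.56
linear interpolation between t=0.440 (8.54696) and t=0.460 (8.58343) → t≈0.447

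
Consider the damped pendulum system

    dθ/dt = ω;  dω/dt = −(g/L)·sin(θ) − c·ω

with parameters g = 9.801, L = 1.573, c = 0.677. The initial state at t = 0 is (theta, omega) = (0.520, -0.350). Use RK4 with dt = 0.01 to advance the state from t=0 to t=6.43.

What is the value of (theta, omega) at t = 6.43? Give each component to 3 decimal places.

(theta, omega) = (-0.057, 0.058)

t=0.000: state=(0.520, -0.350)
step 1 (dt=0.01): k1=(-0.350, -2.859), k2=(-0.364, -2.840), k3=(-0.364, -2.840), k4=(-0.378, -2.820); state += dt/6·(k1+2k2+2k3+k4)
t=0.010: state=(0.516, -0.378)
t=0.020: state=(0.512, -0.406)
t=0.030: state=(0.508, -0.434)
continuing one RK4 step at a time; state shown every 25 steps (Δt=0.25):
t=0.250: state=(0.355, -0.914)
t=0.500: state=(0.096, -1.091)
t=0.750: state=(-0.156, -0.866)
t=1.000: state=(-0.315, -0.379)
t=1.250: state=(-0.342, 0.158)
t=1.500: state=(-0.248, 0.559)
t=1.750: state=(-0.083, 0.709)
t=2.000: state=(0.084, 0.591)
t=2.250: state=(0.197, 0.287)
t=2.500: state=(0.224, -0.067)
t=2.750: state=(0.170, -0.344)
t=3.000: state=(0.065, -0.460)
t=3.250: state=(-0.045, -0.399)
t=3.500: state=(-0.123, -0.209)
t=3.750: state=(-0.146, 0.023)
t=4.000: state=(-0.115, 0.211)
t=4.250: state=(-0.049, 0.297)
t=4.500: state=(0.024, 0.267)
t=4.750: state=(0.077, 0.149)
t=5.000: state=(0.095, -0.003)
t=5.250: state=(0.078, -0.129)
t=5.500: state=(0.036, -0.192)
t=5.750: state=(-0.012, -0.178)
t=6.000: state=(-0.048, -0.104)
t=6.250: state=(-0.062, -0.006)
t=6.430: state=(-0.057, 0.058)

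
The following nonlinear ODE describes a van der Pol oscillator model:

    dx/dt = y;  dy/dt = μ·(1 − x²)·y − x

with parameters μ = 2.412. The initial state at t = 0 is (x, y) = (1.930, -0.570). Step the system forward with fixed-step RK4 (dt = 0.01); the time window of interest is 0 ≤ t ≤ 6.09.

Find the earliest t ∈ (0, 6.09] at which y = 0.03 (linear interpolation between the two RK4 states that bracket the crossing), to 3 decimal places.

t=0.000: state=(1.930, -0.570)
step 1 (dt=0.01): k1=(-0.570, 1.816), k2=(-0.561, 1.745), k3=(-0.561, 1.747), k4=(-0.553, 1.678); state += dt/6·(k1+2k2+2k3+k4)
t=0.010: state=(1.924, -0.553)
t=0.020: state=(1.919, -0.536)
t=0.030: state=(1.914, -0.521)
continuing one RK4 step at a time; state shown every 20 steps (Δt=0.2):
t=0.200: state=(1.839, -0.386)
t=0.400: state=(1.766, -0.352)
t=0.600: state=(1.696, -0.358)
t=0.800: state=(1.622, -0.379)
t=1.000: state=(1.543, -0.410)
t=1.200: state=(1.458, -0.451)
t=1.400: state=(1.362, -0.506)
t=1.600: state=(1.254, -0.582)
t=1.800: state=(1.127, -0.692)
t=2.000: state=(0.973, -0.864)
t=2.200: state=(0.774, -1.151)
t=2.400: state=(0.497, -1.674)
t=2.600: state=(0.074, -2.657)
t=2.800: state=(-0.599, -4.059)
t=3.000: state=(-1.431, -3.679)
t=3.200: state=(-1.915, -1.215)
t=3.400: state=(-2.021, -0.083)
t=3.450: state=(-2.022, 0.027)
next step: t=3.460: state=(-2.022, 0.045) — y has crossed 0.03
linear interpolation between t=3.450 (0.02699) and t=3.460 (0.04453) → t≈3.452

t = 3.452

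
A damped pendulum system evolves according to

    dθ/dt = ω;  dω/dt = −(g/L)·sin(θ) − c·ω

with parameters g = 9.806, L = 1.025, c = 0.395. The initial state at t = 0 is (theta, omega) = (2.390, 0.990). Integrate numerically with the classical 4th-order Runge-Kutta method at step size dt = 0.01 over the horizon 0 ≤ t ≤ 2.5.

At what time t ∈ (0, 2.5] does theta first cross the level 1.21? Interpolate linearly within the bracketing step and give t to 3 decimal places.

t=0.000: state=(2.390, 0.990)
step 1 (dt=0.01): k1=(0.990, -6.923), k2=(0.955, -6.875), k3=(0.956, -6.876), k4=(0.921, -6.829); state += dt/6·(k1+2k2+2k3+k4)
t=0.010: state=(2.400, 0.921)
t=0.020: state=(2.408, 0.853)
t=0.030: state=(2.417, 0.786)
continuing one RK4 step at a time; state shown every 10 steps (Δt=0.1):
t=0.100: state=(2.456, 0.338)
t=0.200: state=(2.459, -0.264)
t=0.300: state=(2.403, -0.862)
t=0.400: state=(2.286, -1.496)
t=0.500: state=(2.102, -2.196)
t=0.600: state=(1.844, -2.970)
t=0.700: state=(1.506, -3.783)
t=0.770: state=(1.222, -4.324)
next step: t=0.780: state=(1.179, -4.396) — theta has crossed 1.21
linear interpolation between t=0.770 (1.22226) and t=0.780 (1.17866) → t≈0.773

t = 0.773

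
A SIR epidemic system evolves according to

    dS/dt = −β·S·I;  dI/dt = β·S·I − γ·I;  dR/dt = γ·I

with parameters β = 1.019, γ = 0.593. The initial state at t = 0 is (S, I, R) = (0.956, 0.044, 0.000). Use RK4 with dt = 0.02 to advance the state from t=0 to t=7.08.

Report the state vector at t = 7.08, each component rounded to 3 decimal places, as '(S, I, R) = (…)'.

t=0.000: state=(0.956, 0.044, 0.000)
step 1 (dt=0.02): k1=(-0.043, 0.017, 0.026), k2=(-0.043, 0.017, 0.026), k3=(-0.043, 0.017, 0.026), k4=(-0.043, 0.017, 0.026); state += dt/6·(k1+2k2+2k3+k4)
t=0.020: state=(0.955, 0.044, 0.001)
t=0.040: state=(0.954, 0.045, 0.001)
t=0.060: state=(0.953, 0.045, 0.002)
continuing one RK4 step at a time; state shown every 25 steps (Δt=0.5):
t=0.500: state=(0.933, 0.053, 0.014)
t=1.000: state=(0.906, 0.063, 0.031)
t=1.500: state=(0.875, 0.074, 0.052)
t=2.000: state=(0.840, 0.085, 0.075)
t=2.500: state=(0.802, 0.096, 0.102)
t=3.000: state=(0.762, 0.106, 0.132)
t=3.500: state=(0.720, 0.115, 0.165)
t=4.000: state=(0.678, 0.122, 0.200)
t=4.500: state=(0.637, 0.127, 0.237)
t=5.000: state=(0.596, 0.129, 0.275)
t=5.500: state=(0.558, 0.129, 0.313)
t=6.000: state=(0.523, 0.126, 0.351)
t=6.500: state=(0.491, 0.121, 0.387)
t=7.000: state=(0.463, 0.115, 0.423)
t=7.080: state=(0.458, 0.114, 0.428)

(S, I, R) = (0.458, 0.114, 0.428)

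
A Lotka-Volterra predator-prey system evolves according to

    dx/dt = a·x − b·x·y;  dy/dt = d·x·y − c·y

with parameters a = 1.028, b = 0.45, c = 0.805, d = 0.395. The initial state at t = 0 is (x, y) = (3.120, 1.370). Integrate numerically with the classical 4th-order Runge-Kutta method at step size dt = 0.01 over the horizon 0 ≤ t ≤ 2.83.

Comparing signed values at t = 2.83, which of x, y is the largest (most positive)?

t=0.000: state=(3.120, 1.370)
step 1 (dt=0.01): k1=(1.284, 0.586), k2=(1.282, 0.590), k3=(1.282, 0.590), k4=(1.281, 0.595); state += dt/6·(k1+2k2+2k3+k4)
t=0.010: state=(3.133, 1.376)
t=0.020: state=(3.146, 1.382)
t=0.030: state=(3.158, 1.388)
continuing one RK4 step at a time; state shown every 10 steps (Δt=0.1):
t=0.100: state=(3.247, 1.433)
t=0.200: state=(3.368, 1.507)
t=0.300: state=(3.481, 1.592)
t=0.400: state=(3.584, 1.689)
t=0.500: state=(3.672, 1.798)
t=0.600: state=(3.743, 1.921)
t=0.700: state=(3.793, 2.057)
t=0.800: state=(3.820, 2.206)
t=0.900: state=(3.820, 2.367)
t=1.000: state=(3.791, 2.539)
t=1.100: state=(3.733, 2.718)
t=1.200: state=(3.645, 2.901)
t=1.300: state=(3.531, 3.085)
t=1.400: state=(3.392, 3.264)
t=1.500: state=(3.234, 3.432)
t=1.600: state=(3.060, 3.586)
t=1.700: state=(2.877, 3.721)
t=1.800: state=(2.690, 3.832)
t=1.900: state=(2.504, 3.917)
t=2.000: state=(2.323, 3.976)
t=2.100: state=(2.151, 4.007)
t=2.200: state=(1.990, 4.012)
t=2.300: state=(1.842, 3.993)
t=2.400: state=(1.707, 3.951)
t=2.500: state=(1.586, 3.890)
t=2.600: state=(1.478, 3.813)
t=2.700: state=(1.382, 3.723)
t=2.800: state=(1.299, 3.621)
t=2.830: state=(1.276, 3.589)
compare at T: x=1.276, y=3.589

largest component: y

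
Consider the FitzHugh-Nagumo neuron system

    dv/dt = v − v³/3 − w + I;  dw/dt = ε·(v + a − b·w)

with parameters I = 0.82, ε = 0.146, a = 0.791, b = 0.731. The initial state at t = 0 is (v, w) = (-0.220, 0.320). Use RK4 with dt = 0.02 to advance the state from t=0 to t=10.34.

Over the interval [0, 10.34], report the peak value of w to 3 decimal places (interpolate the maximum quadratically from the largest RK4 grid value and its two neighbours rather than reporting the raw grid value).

t=0.000: state=(-0.220, 0.320)
step 1 (dt=0.02): k1=(0.284, 0.049), k2=(0.286, 0.050), k3=(0.286, 0.050), k4=(0.288, 0.050); state += dt/6·(k1+2k2+2k3+k4)
t=0.020: state=(-0.214, 0.321)
t=0.040: state=(-0.208, 0.322)
t=0.060: state=(-0.203, 0.323)
continuing one RK4 step at a time; state shown every 25 steps (Δt=0.5):
t=0.500: state=(-0.046, 0.350)
t=1.000: state=(0.217, 0.393)
t=1.500: state=(0.602, 0.458)
t=2.000: state=(1.074, 0.550)
t=2.500: state=(1.462, 0.669)
t=3.000: state=(1.643, 0.802)
t=3.500: state=(1.678, 0.935)
t=4.000: state=(1.650, 1.061)
t=4.500: state=(1.597, 1.178)
t=5.000: state=(1.534, 1.284)
t=5.500: state=(1.465, 1.380)
t=6.000: state=(1.391, 1.466)
t=6.500: state=(1.312, 1.542)
t=7.000: state=(1.227, 1.609)
t=7.500: state=(1.134, 1.665)
t=8.000: state=(1.028, 1.712)
t=8.500: state=(0.905, 1.748)
t=9.000: state=(0.754, 1.772)
t=9.500: state=(0.555, 1.783)
t=10.000: state=(0.272, 1.777)
t=10.340: state=(-0.003, 1.759)
largest grid value and its neighbours: w(9.560)=1.78368, w(9.580)=1.78371, w(9.600)=1.78371
parabola through these three points peaks at t≈9.588 with w≈1.78371

max w = 1.784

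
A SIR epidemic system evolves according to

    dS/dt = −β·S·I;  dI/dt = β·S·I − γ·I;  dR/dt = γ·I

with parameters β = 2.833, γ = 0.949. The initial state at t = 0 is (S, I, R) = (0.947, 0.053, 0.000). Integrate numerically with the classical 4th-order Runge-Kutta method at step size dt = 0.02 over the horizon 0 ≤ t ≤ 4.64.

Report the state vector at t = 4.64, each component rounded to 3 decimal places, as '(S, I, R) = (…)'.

(S, I, R) = (0.074, 0.071, 0.855)

t=0.000: state=(0.947, 0.053, 0.000)
step 1 (dt=0.02): k1=(-0.142, 0.092, 0.050), k2=(-0.144, 0.093, 0.051), k3=(-0.144, 0.093, 0.051), k4=(-0.147, 0.095, 0.052); state += dt/6·(k1+2k2+2k3+k4)
t=0.020: state=(0.944, 0.055, 0.001)
t=0.040: state=(0.941, 0.057, 0.002)
t=0.060: state=(0.938, 0.059, 0.003)
continuing one RK4 step at a time; state shown every 10 steps (Δt=0.2):
t=0.200: state=(0.914, 0.074, 0.012)
t=0.400: state=(0.869, 0.102, 0.029)
t=0.600: state=(0.813, 0.136, 0.051)
t=0.800: state=(0.745, 0.175, 0.080)
t=1.000: state=(0.667, 0.216, 0.118)
t=1.200: state=(0.583, 0.254, 0.162)
t=1.400: state=(0.500, 0.286, 0.214)
t=1.600: state=(0.423, 0.307, 0.270)
t=1.800: state=(0.354, 0.316, 0.329)
t=2.000: state=(0.296, 0.314, 0.389)
t=2.200: state=(0.248, 0.303, 0.448)
t=2.400: state=(0.210, 0.286, 0.504)
t=2.600: state=(0.180, 0.264, 0.556)
t=2.800: state=(0.156, 0.240, 0.604)
t=3.000: state=(0.137, 0.216, 0.647)
t=3.200: state=(0.122, 0.192, 0.686)
t=3.400: state=(0.110, 0.169, 0.720)
t=3.600: state=(0.101, 0.149, 0.750)
t=3.800: state=(0.093, 0.130, 0.777)
t=4.000: state=(0.087, 0.113, 0.800)
t=4.200: state=(0.082, 0.098, 0.820)
t=4.400: state=(0.078, 0.085, 0.837)
t=4.600: state=(0.074, 0.073, 0.852)
t=4.640: state=(0.074, 0.071, 0.855)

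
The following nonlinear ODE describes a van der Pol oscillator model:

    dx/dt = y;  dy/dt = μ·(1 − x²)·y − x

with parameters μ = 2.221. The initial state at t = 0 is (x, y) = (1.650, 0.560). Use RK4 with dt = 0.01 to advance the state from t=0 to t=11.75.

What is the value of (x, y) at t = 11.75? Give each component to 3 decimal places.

t=0.000: state=(1.650, 0.560)
step 1 (dt=0.01): k1=(0.560, -3.792), k2=(0.541, -3.734), k3=(0.541, -3.734), k4=(0.523, -3.676); state += dt/6·(k1+2k2+2k3+k4)
t=0.010: state=(1.655, 0.523)
t=0.020: state=(1.660, 0.486)
t=0.030: state=(1.665, 0.451)
continuing one RK4 step at a time; state shown every 50 steps (Δt=0.5):
t=0.500: state=(1.652, -0.288)
t=1.000: state=(1.459, -0.462)
t=1.500: state=(1.183, -0.666)
t=2.000: state=(0.740, -1.215)
t=2.500: state=(-0.289, -3.340)
t=3.000: state=(-1.904, -1.235)
t=3.500: state=(-1.982, 0.244)
t=4.000: state=(-1.834, 0.329)
t=4.500: state=(-1.655, 0.390)
t=5.000: state=(-1.437, 0.491)
t=5.500: state=(-1.146, 0.705)
t=6.000: state=(-0.668, 1.339)
t=6.500: state=(0.492, 3.701)
t=7.000: state=(1.962, 0.774)
t=7.500: state=(1.968, -0.264)
t=8.000: state=(1.815, -0.335)
t=8.500: state=(1.632, -0.399)
t=9.000: state=(1.409, -0.507)
t=9.500: state=(1.105, -0.744)
t=10.000: state=(0.588, -1.482)
t=10.500: state=(-0.710, -3.974)
t=11.000: state=(-1.996, -0.443)
t=11.500: state=(-1.952, 0.278)
t=11.750: state=(-1.878, 0.315)

(x, y) = (-1.878, 0.315)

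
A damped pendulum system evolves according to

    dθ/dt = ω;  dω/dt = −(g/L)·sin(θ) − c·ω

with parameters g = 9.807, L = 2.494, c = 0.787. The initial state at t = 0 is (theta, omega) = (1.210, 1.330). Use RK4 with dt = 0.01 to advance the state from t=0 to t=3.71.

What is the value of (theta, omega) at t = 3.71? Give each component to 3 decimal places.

(theta, omega) = (0.352, 0.029)

t=0.000: state=(1.210, 1.330)
step 1 (dt=0.01): k1=(1.330, -4.726), k2=(1.306, -4.716), k3=(1.306, -4.716), k4=(1.283, -4.706); state += dt/6·(k1+2k2+2k3+k4)
t=0.010: state=(1.223, 1.283)
t=0.020: state=(1.236, 1.236)
t=0.030: state=(1.248, 1.189)
continuing one RK4 step at a time; state shown every 20 steps (Δt=0.2):
t=0.200: state=(1.385, 0.433)
t=0.400: state=(1.391, -0.347)
t=0.600: state=(1.254, -1.003)
t=0.800: state=(1.000, -1.514)
t=1.000: state=(0.662, -1.828)
t=1.200: state=(0.285, -1.889)
t=1.400: state=(-0.076, -1.684)
t=1.600: state=(-0.374, -1.269)
t=1.800: state=(-0.577, -0.744)
t=2.000: state=(-0.671, -0.205)
t=2.200: state=(-0.662, 0.279)
t=2.400: state=(-0.566, 0.661)
t=2.600: state=(-0.407, 0.906)
t=2.800: state=(-0.214, 0.995)
t=3.000: state=(-0.019, 0.932)
t=3.200: state=(0.150, 0.745)
t=3.400: state=(0.274, 0.479)
t=3.600: state=(0.340, 0.186)
t=3.710: state=(0.352, 0.029)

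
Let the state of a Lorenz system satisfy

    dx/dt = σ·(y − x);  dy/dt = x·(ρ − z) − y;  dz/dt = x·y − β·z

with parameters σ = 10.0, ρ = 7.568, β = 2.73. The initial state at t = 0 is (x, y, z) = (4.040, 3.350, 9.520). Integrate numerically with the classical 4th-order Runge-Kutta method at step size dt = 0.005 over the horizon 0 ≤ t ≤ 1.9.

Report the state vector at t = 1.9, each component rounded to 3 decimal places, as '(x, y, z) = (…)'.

(x, y, z) = (4.197, 4.478, 5.880)

t=0.000: state=(4.040, 3.350, 9.520)
step 1 (dt=0.005): k1=(-6.900, -11.236, -12.456), k2=(-7.008, -11.049, -12.541), k3=(-7.001, -11.048, -12.540), k4=(-7.102, -10.861, -12.623); state += dt/6·(k1+2k2+2k3+k4)
t=0.005: state=(4.005, 3.295, 9.457)
t=0.010: state=(3.969, 3.241, 9.394)
t=0.015: state=(3.932, 3.190, 9.330)
continuing one RK4 step at a time; state shown every 20 steps (Δt=0.1):
t=0.100: state=(3.285, 2.578, 8.172)
t=0.200: state=(2.733, 2.350, 6.851)
t=0.300: state=(2.513, 2.445, 5.753)
t=0.400: state=(2.574, 2.753, 4.951)
t=0.500: state=(2.855, 3.233, 4.477)
t=0.600: state=(3.318, 3.857, 4.367)
t=0.700: state=(3.913, 4.549, 4.664)
t=0.800: state=(4.547, 5.152, 5.366)
t=0.900: state=(5.060, 5.447, 6.344)
t=1.000: state=(5.269, 5.286, 7.286)
t=1.100: state=(5.099, 4.762, 7.840)
t=1.200: state=(4.660, 4.157, 7.867)
t=1.300: state=(4.164, 3.705, 7.490)
t=1.400: state=(3.781, 3.484, 6.936)
t=1.500: state=(3.579, 3.471, 6.387)
t=1.600: state=(3.558, 3.618, 5.961)
t=1.700: state=(3.686, 3.874, 5.721)
t=1.800: state=(3.918, 4.184, 5.697)
t=1.900: state=(4.197, 4.478, 5.880)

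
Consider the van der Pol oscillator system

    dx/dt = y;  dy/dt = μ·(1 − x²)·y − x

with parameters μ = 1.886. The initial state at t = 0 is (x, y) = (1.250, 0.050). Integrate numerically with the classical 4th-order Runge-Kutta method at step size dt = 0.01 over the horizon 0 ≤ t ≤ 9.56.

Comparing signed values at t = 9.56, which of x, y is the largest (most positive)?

largest component: y

t=0.000: state=(1.250, 0.050)
step 1 (dt=0.01): k1=(0.050, -1.303), k2=(0.043, -1.296), k3=(0.044, -1.296), k4=(0.037, -1.290); state += dt/6·(k1+2k2+2k3+k4)
t=0.010: state=(1.250, 0.037)
t=0.020: state=(1.251, 0.024)
t=0.030: state=(1.251, 0.012)
continuing one RK4 step at a time; state shown every 50 steps (Δt=0.5):
t=0.500: state=(1.137, -0.466)
t=1.000: state=(0.782, -1.003)
t=1.500: state=(-0.007, -2.413)
t=2.000: state=(-1.565, -2.559)
t=2.500: state=(-1.987, 0.110)
t=3.000: state=(-1.846, 0.365)
t=3.500: state=(-1.642, 0.452)
t=4.000: state=(-1.387, 0.585)
t=4.500: state=(-1.032, 0.879)
t=5.000: state=(-0.413, 1.779)
t=5.500: state=(0.998, 3.670)
t=6.000: state=(2.005, 0.297)
t=6.500: state=(1.935, -0.321)
t=7.000: state=(1.751, -0.409)
t=7.500: state=(1.523, -0.508)
t=8.000: state=(1.228, -0.698)
t=8.500: state=(0.778, -1.191)
t=9.000: state=(-0.151, -2.835)
t=9.500: state=(-1.751, -1.990)
t=9.560: state=(-1.853, -1.446)
compare at T: x=-1.853, y=-1.446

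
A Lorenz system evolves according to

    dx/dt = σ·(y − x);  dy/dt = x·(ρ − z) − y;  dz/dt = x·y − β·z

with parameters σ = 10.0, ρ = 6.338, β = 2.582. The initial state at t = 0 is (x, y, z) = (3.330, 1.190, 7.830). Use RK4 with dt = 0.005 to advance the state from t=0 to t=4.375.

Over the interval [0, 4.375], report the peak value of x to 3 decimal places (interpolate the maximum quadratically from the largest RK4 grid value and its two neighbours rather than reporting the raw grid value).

max x = 5.132

t=0.000: state=(3.330, 1.190, 7.830)
step 1 (dt=0.005): k1=(-21.400, -6.158, -16.254), k2=(-21.019, -5.930, -16.264), k3=(-21.023, -5.932, -16.260), k4=(-20.645, -5.710, -16.265); state += dt/6·(k1+2k2+2k3+k4)
t=0.005: state=(3.225, 1.160, 7.749)
t=0.010: state=(3.124, 1.133, 7.667)
t=0.015: state=(3.026, 1.107, 7.586)
continuing one RK4 step at a time; state shown every 40 steps (Δt=0.2):
t=0.200: state=(1.244, 0.914, 4.957)
t=0.400: state=(1.116, 1.228, 3.140)
t=0.600: state=(1.565, 1.903, 2.199)
t=0.800: state=(2.501, 3.107, 2.122)
t=1.000: state=(3.927, 4.688, 3.308)
t=1.200: state=(5.074, 5.309, 5.744)
t=1.400: state=(4.642, 4.072, 7.110)
t=1.600: state=(3.450, 2.957, 6.364)
t=1.800: state=(2.863, 2.760, 5.134)
t=2.000: state=(2.951, 3.118, 4.372)
t=2.200: state=(3.440, 3.736, 4.332)
t=2.400: state=(3.999, 4.223, 4.954)
t=2.600: state=(4.211, 4.185, 5.716)
t=2.800: state=(3.953, 3.757, 5.949)
t=3.000: state=(3.580, 3.431, 5.631)
t=3.200: state=(3.414, 3.399, 5.196)
t=3.400: state=(3.496, 3.582, 4.975)
t=3.600: state=(3.703, 3.809, 5.058)
t=3.800: state=(3.864, 3.909, 5.321)
t=4.000: state=(3.868, 3.831, 5.525)
t=4.200: state=(3.753, 3.685, 5.530)
t=4.375: state=(3.650, 3.606, 5.411)
largest grid value and its neighbours: x(1.245)=5.13139, x(1.250)=5.13172, x(1.255)=5.13083
parabola through these three points peaks at t≈1.249 with x≈5.13176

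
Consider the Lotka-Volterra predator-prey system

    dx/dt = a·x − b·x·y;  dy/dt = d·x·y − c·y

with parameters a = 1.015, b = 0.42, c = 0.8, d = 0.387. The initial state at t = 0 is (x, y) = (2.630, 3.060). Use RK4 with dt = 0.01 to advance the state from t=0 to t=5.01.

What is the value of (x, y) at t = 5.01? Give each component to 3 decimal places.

t=0.000: state=(2.630, 3.060)
step 1 (dt=0.01): k1=(-0.711, 0.666), k2=(-0.713, 0.663), k3=(-0.713, 0.663), k4=(-0.716, 0.659); state += dt/6·(k1+2k2+2k3+k4)
t=0.010: state=(2.623, 3.067)
t=0.020: state=(2.616, 3.073)
t=0.030: state=(2.608, 3.080)
continuing one RK4 step at a time; state shown every 20 steps (Δt=0.2):
t=0.200: state=(2.479, 3.178)
t=0.400: state=(2.317, 3.260)
t=0.600: state=(2.154, 3.303)
t=0.800: state=(1.998, 3.305)
t=1.000: state=(1.857, 3.269)
t=1.200: state=(1.733, 3.201)
t=1.400: state=(1.629, 3.106)
t=1.600: state=(1.545, 2.992)
t=1.800: state=(1.479, 2.866)
t=2.000: state=(1.433, 2.733)
t=2.200: state=(1.403, 2.599)
t=2.400: state=(1.389, 2.467)
t=2.600: state=(1.391, 2.341)
t=2.800: state=(1.407, 2.223)
t=3.000: state=(1.436, 2.114)
t=3.200: state=(1.480, 2.017)
t=3.400: state=(1.536, 1.931)
t=3.600: state=(1.605, 1.858)
t=3.800: state=(1.686, 1.798)
t=4.000: state=(1.780, 1.752)
t=4.200: state=(1.885, 1.720)
t=4.400: state=(2.000, 1.704)
t=4.600: state=(2.123, 1.703)
t=4.800: state=(2.253, 1.719)
t=5.000: state=(2.386, 1.753)
t=5.010: state=(2.393, 1.755)

(x, y) = (2.393, 1.755)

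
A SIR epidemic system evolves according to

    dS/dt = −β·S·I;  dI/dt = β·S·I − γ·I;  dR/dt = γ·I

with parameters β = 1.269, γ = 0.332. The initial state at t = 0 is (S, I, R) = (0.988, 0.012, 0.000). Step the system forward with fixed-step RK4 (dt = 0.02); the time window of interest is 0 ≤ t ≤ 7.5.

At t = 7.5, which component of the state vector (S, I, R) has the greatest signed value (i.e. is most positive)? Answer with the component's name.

largest component: R

t=0.000: state=(0.988, 0.012, 0.000)
step 1 (dt=0.02): k1=(-0.015, 0.011, 0.004), k2=(-0.015, 0.011, 0.004), k3=(-0.015, 0.011, 0.004), k4=(-0.015, 0.011, 0.004); state += dt/6·(k1+2k2+2k3+k4)
t=0.020: state=(0.988, 0.012, 0.000)
t=0.040: state=(0.987, 0.012, 0.000)
t=0.060: state=(0.987, 0.013, 0.000)
continuing one RK4 step at a time; state shown every 25 steps (Δt=0.5):
t=0.500: state=(0.978, 0.019, 0.003)
t=1.000: state=(0.964, 0.030, 0.007)
t=1.500: state=(0.941, 0.046, 0.013)
t=2.000: state=(0.907, 0.070, 0.022)
t=2.500: state=(0.859, 0.104, 0.037)
t=3.000: state=(0.793, 0.150, 0.058)
t=3.500: state=(0.709, 0.204, 0.087)
t=4.000: state=(0.611, 0.263, 0.126)
t=4.500: state=(0.508, 0.318, 0.174)
t=5.000: state=(0.410, 0.360, 0.230)
t=5.500: state=(0.323, 0.384, 0.292)
t=6.000: state=(0.252, 0.391, 0.357)
t=6.500: state=(0.197, 0.381, 0.421)
t=7.000: state=(0.156, 0.361, 0.483)
t=7.500: state=(0.125, 0.334, 0.541)
compare at T: S=0.125, I=0.334, R=0.541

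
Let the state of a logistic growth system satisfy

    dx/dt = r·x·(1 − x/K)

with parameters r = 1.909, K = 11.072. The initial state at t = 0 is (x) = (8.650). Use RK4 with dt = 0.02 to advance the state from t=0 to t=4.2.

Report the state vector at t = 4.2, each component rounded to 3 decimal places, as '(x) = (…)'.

t=0.000: state=(8.650)
step 1 (dt=0.02): k1=(3.612), k2=(3.573), k3=(3.574), k4=(3.535); state += dt/6·(k1+2k2+2k3+k4)
t=0.020: state=(8.721)
t=0.040: state=(8.791)
t=0.060: state=(8.860)
continuing one RK4 step at a time; state shown every 10 steps (Δt=0.2):
t=0.200: state=(9.295)
t=0.400: state=(9.794)
t=0.600: state=(10.166)
t=0.800: state=(10.437)
t=1.000: state=(10.631)
t=1.200: state=(10.767)
t=1.400: state=(10.862)
t=1.600: state=(10.928)
t=1.800: state=(10.973)
t=2.000: state=(11.004)
t=2.200: state=(11.026)
t=2.400: state=(11.040)
t=2.600: state=(11.050)
t=2.800: state=(11.057)
t=3.000: state=(11.062)
t=3.200: state=(11.065)
t=3.400: state=(11.067)
t=3.600: state=(11.069)
t=3.800: state=(11.070)
t=4.000: state=(11.071)
t=4.200: state=(11.071)

(x) = (11.071)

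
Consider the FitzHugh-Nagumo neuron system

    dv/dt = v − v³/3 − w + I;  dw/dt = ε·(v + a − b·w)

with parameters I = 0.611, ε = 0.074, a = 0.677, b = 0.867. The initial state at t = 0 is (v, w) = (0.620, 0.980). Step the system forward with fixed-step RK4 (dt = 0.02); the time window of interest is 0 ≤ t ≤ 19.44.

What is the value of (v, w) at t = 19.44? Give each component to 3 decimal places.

t=0.000: state=(0.620, 0.980)
step 1 (dt=0.02): k1=(0.172, 0.033), k2=(0.172, 0.033), k3=(0.172, 0.033), k4=(0.173, 0.033); state += dt/6·(k1+2k2+2k3+k4)
t=0.020: state=(0.623, 0.981)
t=0.040: state=(0.627, 0.981)
t=0.060: state=(0.630, 0.982)
continuing one RK4 step at a time; state shown every 50 steps (Δt=1):
t=1.000: state=(0.824, 1.019)
t=2.000: state=(1.050, 1.072)
t=3.000: state=(1.203, 1.135)
t=4.000: state=(1.252, 1.202)
t=5.000: state=(1.231, 1.265)
t=6.000: state=(1.171, 1.321)
t=7.000: state=(1.085, 1.368)
t=8.000: state=(0.972, 1.406)
t=9.000: state=(0.819, 1.431)
t=10.000: state=(0.580, 1.442)
t=11.000: state=(0.103, 1.427)
t=12.000: state=(-1.011, 1.359)
t=13.000: state=(-1.885, 1.211)
t=14.000: state=(-1.933, 1.046)
t=15.000: state=(-1.881, 0.893)
t=16.000: state=(-1.824, 0.753)
t=17.000: state=(-1.767, 0.626)
t=18.000: state=(-1.710, 0.511)
t=19.000: state=(-1.653, 0.407)
t=19.440: state=(-1.628, 0.365)

(v, w) = (-1.628, 0.365)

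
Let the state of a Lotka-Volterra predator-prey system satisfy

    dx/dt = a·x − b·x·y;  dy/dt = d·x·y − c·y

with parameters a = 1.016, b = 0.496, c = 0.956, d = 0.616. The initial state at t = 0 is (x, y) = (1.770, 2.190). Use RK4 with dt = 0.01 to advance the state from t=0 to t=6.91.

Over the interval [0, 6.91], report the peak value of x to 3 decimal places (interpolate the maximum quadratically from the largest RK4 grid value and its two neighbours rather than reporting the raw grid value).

t=0.000: state=(1.770, 2.190)
step 1 (dt=0.01): k1=(-0.124, 0.294), k2=(-0.126, 0.294), k3=(-0.126, 0.294), k4=(-0.127, 0.293); state += dt/6·(k1+2k2+2k3+k4)
t=0.010: state=(1.769, 2.193)
t=0.020: state=(1.767, 2.196)
t=0.030: state=(1.766, 2.199)
continuing one RK4 step at a time; state shown every 25 steps (Δt=0.25):
t=0.250: state=(1.732, 2.259)
t=0.500: state=(1.681, 2.313)
t=0.750: state=(1.623, 2.349)
t=1.000: state=(1.562, 2.364)
t=1.250: state=(1.502, 2.356)
t=1.500: state=(1.448, 2.328)
t=1.750: state=(1.402, 2.283)
t=2.000: state=(1.367, 2.225)
t=2.250: state=(1.343, 2.158)
t=2.500: state=(1.330, 2.087)
t=2.750: state=(1.330, 2.017)
t=3.000: state=(1.341, 1.950)
t=3.250: state=(1.362, 1.891)
t=3.500: state=(1.394, 1.841)
t=3.750: state=(1.434, 1.802)
t=4.000: state=(1.481, 1.775)
t=4.250: state=(1.533, 1.763)
t=4.500: state=(1.588, 1.765)
t=4.750: state=(1.644, 1.783)
t=5.000: state=(1.695, 1.816)
t=5.250: state=(1.740, 1.863)
t=5.500: state=(1.774, 1.923)
t=5.750: state=(1.794, 1.993)
t=6.000: state=(1.798, 2.070)
t=6.250: state=(1.785, 2.149)
t=6.500: state=(1.754, 2.222)
t=6.750: state=(1.710, 2.285)
t=6.910: state=(1.676, 2.317)
largest grid value and its neighbours: x(5.920)=1.79891, x(5.930)=1.79893, x(5.940)=1.79891
parabola through these three points peaks at t≈5.930 with x≈1.79893

max x = 1.799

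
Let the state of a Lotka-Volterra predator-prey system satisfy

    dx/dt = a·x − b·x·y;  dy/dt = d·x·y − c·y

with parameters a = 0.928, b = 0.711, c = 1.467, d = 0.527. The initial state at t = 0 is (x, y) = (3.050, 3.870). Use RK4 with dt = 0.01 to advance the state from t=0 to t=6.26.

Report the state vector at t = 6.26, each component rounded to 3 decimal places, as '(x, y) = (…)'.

(x, y) = (2.089, 3.766)

t=0.000: state=(3.050, 3.870)
step 1 (dt=0.01): k1=(-5.562, 0.543), k2=(-5.517, 0.487), k3=(-5.517, 0.487), k4=(-5.472, 0.431); state += dt/6·(k1+2k2+2k3+k4)
t=0.010: state=(2.995, 3.875)
t=0.020: state=(2.941, 3.879)
t=0.030: state=(2.887, 3.881)
continuing one RK4 step at a time; state shown every 25 steps (Δt=0.25):
t=0.250: state=(1.946, 3.704)
t=0.500: state=(1.328, 3.171)
t=0.750: state=(1.007, 2.557)
t=1.000: state=(0.848, 2.000)
t=1.250: state=(0.782, 1.542)
t=1.500: state=(0.775, 1.183)
t=1.750: state=(0.813, 0.910)
t=2.000: state=(0.889, 0.705)
t=2.250: state=(1.003, 0.553)
t=2.500: state=(1.158, 0.442)
t=2.750: state=(1.361, 0.361)
t=3.000: state=(1.618, 0.304)
t=3.250: state=(1.940, 0.266)
t=3.500: state=(2.338, 0.244)
t=3.750: state=(2.826, 0.238)
t=4.000: state=(3.414, 0.248)
t=4.250: state=(4.109, 0.282)
t=4.500: state=(4.901, 0.354)
t=4.750: state=(5.740, 0.494)
t=5.000: state=(6.488, 0.768)
t=5.250: state=(6.848, 1.289)
t=5.500: state=(6.388, 2.160)
t=5.750: state=(4.999, 3.194)
t=6.000: state=(3.345, 3.827)
t=6.250: state=(2.126, 3.779)
t=6.260: state=(2.089, 3.766)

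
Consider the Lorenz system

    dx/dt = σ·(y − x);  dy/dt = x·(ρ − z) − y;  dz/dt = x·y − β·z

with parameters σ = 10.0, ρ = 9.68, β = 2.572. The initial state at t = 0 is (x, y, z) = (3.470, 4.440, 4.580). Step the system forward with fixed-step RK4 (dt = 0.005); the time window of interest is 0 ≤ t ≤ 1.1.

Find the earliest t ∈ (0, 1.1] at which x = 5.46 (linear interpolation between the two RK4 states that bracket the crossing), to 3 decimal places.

t = 0.169

t=0.000: state=(3.470, 4.440, 4.580)
step 1 (dt=0.005): k1=(9.700, 13.257, 3.627), k2=(9.789, 13.316, 3.827), k3=(9.788, 13.315, 3.827), k4=(9.876, 13.373, 4.029); state += dt/6·(k1+2k2+2k3+k4)
t=0.005: state=(3.519, 4.507, 4.599)
t=0.010: state=(3.569, 4.574, 4.620)
t=0.015: state=(3.619, 4.641, 4.644)
continuing one RK4 step at a time; state shown every 10 steps (Δt=0.05):
t=0.050: state=(3.997, 5.127, 4.867)
t=0.100: state=(4.592, 5.833, 5.388)
t=0.150: state=(5.223, 6.486, 6.163)
t=0.165: state=(5.411, 6.656, 6.444)
next step: t=0.170: state=(5.473, 6.710, 6.542) — x has crossed 5.46
linear interpolation between t=0.165 (5.41105) and t=0.170 (5.47310) → t≈0.169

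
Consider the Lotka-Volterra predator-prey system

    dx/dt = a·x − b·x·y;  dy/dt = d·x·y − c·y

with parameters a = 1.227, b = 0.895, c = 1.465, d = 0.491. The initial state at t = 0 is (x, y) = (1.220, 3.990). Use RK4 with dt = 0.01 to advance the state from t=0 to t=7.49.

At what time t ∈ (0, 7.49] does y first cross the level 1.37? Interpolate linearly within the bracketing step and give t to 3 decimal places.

t=0.000: state=(1.220, 3.990)
step 1 (dt=0.01): k1=(-2.860, -3.455), k2=(-2.808, -3.468), k3=(-2.808, -3.468), k4=(-2.757, -3.480); state += dt/6·(k1+2k2+2k3+k4)
t=0.010: state=(1.192, 3.955)
t=0.020: state=(1.165, 3.920)
t=0.030: state=(1.139, 3.885)
continuing one RK4 step at a time; state shown every 25 steps (Δt=0.25):
t=0.250: state=(0.750, 3.109)
t=0.500: state=(0.556, 2.331)
t=0.750: state=(0.482, 1.721)
t=0.930: state=(0.468, 1.379)
next step: t=0.940: state=(0.468, 1.362) — y has crossed 1.37
linear interpolation between t=0.930 (1.37851) and t=0.940 (1.36159) → t≈0.935

t = 0.935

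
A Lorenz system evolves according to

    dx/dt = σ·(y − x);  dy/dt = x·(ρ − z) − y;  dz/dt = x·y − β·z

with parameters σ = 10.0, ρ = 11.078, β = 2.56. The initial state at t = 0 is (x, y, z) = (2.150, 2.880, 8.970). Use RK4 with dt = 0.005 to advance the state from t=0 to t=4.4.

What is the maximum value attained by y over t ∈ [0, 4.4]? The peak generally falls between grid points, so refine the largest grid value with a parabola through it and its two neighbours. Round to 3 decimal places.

t=0.000: state=(2.150, 2.880, 8.970)
step 1 (dt=0.005): k1=(7.300, 1.652, -16.771), k2=(7.159, 1.777, -16.602), k3=(7.165, 1.775, -16.604), k4=(7.030, 1.900, -16.436); state += dt/6·(k1+2k2+2k3+k4)
t=0.005: state=(2.186, 2.889, 8.887)
t=0.010: state=(2.220, 2.899, 8.806)
t=0.015: state=(2.254, 2.910, 8.726)
continuing one RK4 step at a time; state shown every 40 steps (Δt=0.2):
t=0.200: state=(3.360, 4.096, 6.882)
t=0.400: state=(5.324, 6.452, 7.837)
t=0.600: state=(6.757, 6.720, 11.577)
t=0.800: state=(5.248, 4.181, 12.076)
t=1.000: state=(3.802, 3.520, 9.712)
t=1.200: state=(4.026, 4.473, 8.172)
t=1.400: state=(5.291, 5.988, 8.807)
t=1.600: state=(6.110, 6.075, 11.004)
t=1.800: state=(5.244, 4.611, 11.359)
t=2.000: state=(4.322, 4.122, 9.901)
t=2.200: state=(4.468, 4.775, 8.915)
t=2.400: state=(5.284, 5.697, 9.416)
t=2.600: state=(5.703, 5.642, 10.704)
t=2.800: state=(5.159, 4.785, 10.845)
t=3.000: state=(4.615, 4.502, 9.939)
t=3.200: state=(4.740, 4.950, 9.366)
t=3.400: state=(5.252, 5.488, 9.753)
t=3.600: state=(5.450, 5.387, 10.500)
t=3.800: state=(5.102, 4.880, 10.522)
t=4.000: state=(4.791, 4.736, 9.958)
t=4.200: state=(4.897, 5.038, 9.645)
t=4.400: state=(5.211, 5.342, 9.928)
largest grid value and its neighbours: y(0.510)=7.16238, y(0.515)=7.16428, y(0.520)=7.16303
parabola through these three points peaks at t≈0.516 with y≈7.16429

max y = 7.164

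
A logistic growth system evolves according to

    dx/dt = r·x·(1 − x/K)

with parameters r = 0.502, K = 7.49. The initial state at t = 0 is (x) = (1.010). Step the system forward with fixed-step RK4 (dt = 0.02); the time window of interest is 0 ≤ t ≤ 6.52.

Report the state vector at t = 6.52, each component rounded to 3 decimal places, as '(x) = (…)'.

t=0.000: state=(1.010)
step 1 (dt=0.02): k1=(0.439), k2=(0.440), k3=(0.440), k4=(0.442); state += dt/6·(k1+2k2+2k3+k4)
t=0.020: state=(1.019)
t=0.040: state=(1.028)
t=0.060: state=(1.037)
continuing one RK4 step at a time; state shown every 25 steps (Δt=0.5):
t=0.500: state=(1.250)
t=1.000: state=(1.534)
t=1.500: state=(1.862)
t=2.000: state=(2.235)
t=2.500: state=(2.648)
t=3.000: state=(3.091)
t=3.500: state=(3.555)
t=4.000: state=(4.024)
t=4.500: state=(4.485)
t=5.000: state=(4.923)
t=5.500: state=(5.328)
t=6.000: state=(5.693)
t=6.500: state=(6.013)
t=6.520: state=(6.025)

(x) = (6.025)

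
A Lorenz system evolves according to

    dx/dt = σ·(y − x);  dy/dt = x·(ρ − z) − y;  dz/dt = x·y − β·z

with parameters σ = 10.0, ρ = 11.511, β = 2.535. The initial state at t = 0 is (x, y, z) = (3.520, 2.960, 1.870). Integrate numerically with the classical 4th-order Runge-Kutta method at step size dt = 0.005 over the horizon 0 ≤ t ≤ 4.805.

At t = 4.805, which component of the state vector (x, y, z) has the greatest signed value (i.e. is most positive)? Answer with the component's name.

t=0.000: state=(3.520, 2.960, 1.870)
step 1 (dt=0.005): k1=(-5.600, 30.976, 5.679), k2=(-4.686, 30.714, 5.873), k3=(-4.715, 30.735, 5.876), k4=(-3.827, 30.493, 6.072); state += dt/6·(k1+2k2+2k3+k4)
t=0.005: state=(3.496, 3.114, 1.899)
t=0.010: state=(3.482, 3.265, 1.931)
t=0.015: state=(3.475, 3.415, 1.964)
continuing one RK4 step at a time; state shown every 40 steps (Δt=0.2):
t=0.200: state=(6.445, 8.974, 5.879)
t=0.400: state=(8.718, 7.141, 15.875)
t=0.600: state=(3.536, 1.497, 13.055)
t=0.800: state=(1.669, 1.530, 8.332)
t=1.000: state=(2.205, 2.839, 5.643)
t=1.200: state=(4.331, 5.854, 5.653)
t=1.400: state=(7.482, 8.483, 10.882)
t=1.600: state=(6.267, 4.455, 14.215)
t=1.800: state=(3.353, 2.585, 10.801)
t=2.000: state=(3.050, 3.401, 7.872)
t=2.200: state=(4.509, 5.564, 7.402)
t=2.400: state=(6.597, 7.282, 10.525)
t=2.600: state=(6.147, 5.139, 12.984)
t=2.800: state=(4.186, 3.538, 11.046)
t=3.000: state=(3.825, 4.064, 8.882)
t=3.200: state=(4.887, 5.623, 8.670)
t=3.400: state=(6.152, 6.469, 10.778)
t=3.600: state=(5.731, 5.104, 12.074)
t=3.800: state=(4.530, 4.131, 10.801)
t=4.000: state=(4.358, 4.564, 9.412)
t=4.200: state=(5.136, 5.620, 9.492)
t=4.400: state=(5.831, 5.929, 10.894)
t=4.600: state=(5.435, 5.031, 11.471)
t=4.800: state=(4.721, 4.506, 10.584)
t=4.805: state=(4.711, 4.506, 10.556)
compare at T: x=4.711, y=4.506, z=10.556

largest component: z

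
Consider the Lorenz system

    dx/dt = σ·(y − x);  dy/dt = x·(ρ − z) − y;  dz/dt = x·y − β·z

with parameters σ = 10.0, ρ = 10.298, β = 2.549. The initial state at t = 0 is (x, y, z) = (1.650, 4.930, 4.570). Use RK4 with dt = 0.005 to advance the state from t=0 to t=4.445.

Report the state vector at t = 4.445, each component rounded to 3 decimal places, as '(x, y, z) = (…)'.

t=0.000: state=(1.650, 4.930, 4.570)
step 1 (dt=0.005): k1=(32.800, 4.521, -3.514), k2=(32.093, 4.995, -3.068), k3=(32.123, 4.982, -3.078), k4=(31.443, 5.444, -2.638); state += dt/6·(k1+2k2+2k3+k4)
t=0.005: state=(1.811, 4.955, 4.555)
t=0.010: state=(1.965, 4.984, 4.544)
t=0.015: state=(2.113, 5.018, 4.537)
continuing one RK4 step at a time; state shown every 40 steps (Δt=0.2):
t=0.200: state=(5.904, 7.567, 6.968)
t=0.400: state=(7.184, 6.395, 12.496)
t=0.600: state=(4.289, 2.920, 11.414)
t=0.800: state=(2.833, 2.684, 8.210)
t=1.000: state=(3.323, 3.907, 6.459)
t=1.200: state=(4.978, 5.950, 7.177)
t=1.400: state=(6.343, 6.463, 10.302)
t=1.600: state=(5.294, 4.394, 11.234)
t=1.800: state=(3.888, 3.515, 9.376)
t=2.000: state=(3.836, 4.114, 7.838)
t=2.200: state=(4.775, 5.355, 7.937)
t=2.400: state=(5.680, 5.869, 9.594)
t=2.600: state=(5.331, 4.875, 10.505)
t=2.800: state=(4.436, 4.116, 9.626)
t=3.000: state=(4.236, 4.348, 8.563)
t=3.200: state=(4.744, 5.084, 8.469)
t=3.400: state=(5.307, 5.456, 9.353)
t=3.600: state=(5.206, 4.983, 9.990)
t=3.800: state=(4.690, 4.470, 9.605)
t=4.000: state=(4.495, 4.529, 8.939)
t=4.200: state=(4.758, 4.953, 8.801)
t=4.400: state=(5.100, 5.205, 9.270)
t=4.445: state=(5.137, 5.193, 9.398)

(x, y, z) = (5.137, 5.193, 9.398)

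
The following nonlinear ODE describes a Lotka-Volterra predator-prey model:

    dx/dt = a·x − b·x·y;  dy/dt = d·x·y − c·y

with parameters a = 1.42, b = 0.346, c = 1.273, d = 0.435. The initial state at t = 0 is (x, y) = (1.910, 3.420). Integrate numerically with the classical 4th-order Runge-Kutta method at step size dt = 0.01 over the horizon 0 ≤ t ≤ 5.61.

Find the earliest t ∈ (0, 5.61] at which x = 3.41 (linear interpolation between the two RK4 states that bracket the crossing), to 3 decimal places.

t=0.000: state=(1.910, 3.420)
step 1 (dt=0.01): k1=(0.452, -1.512), k2=(0.458, -1.505), k3=(0.458, -1.505), k4=(0.463, -1.499); state += dt/6·(k1+2k2+2k3+k4)
t=0.010: state=(1.915, 3.405)
t=0.020: state=(1.919, 3.390)
t=0.030: state=(1.924, 3.375)
continuing one RK4 step at a time; state shown every 20 steps (Δt=0.2):
t=0.200: state=(2.022, 3.145)
t=0.400: state=(2.178, 2.926)
t=0.600: state=(2.377, 2.765)
t=0.800: state=(2.618, 2.663)
t=1.000: state=(2.898, 2.623)
t=1.200: state=(3.209, 2.652)
t=1.320: state=(3.405, 2.705)
next step: t=1.330: state=(3.422, 2.711) — x has crossed 3.41
linear interpolation between t=1.320 (3.40501) and t=1.330 (3.42150) → t≈1.323

t = 1.323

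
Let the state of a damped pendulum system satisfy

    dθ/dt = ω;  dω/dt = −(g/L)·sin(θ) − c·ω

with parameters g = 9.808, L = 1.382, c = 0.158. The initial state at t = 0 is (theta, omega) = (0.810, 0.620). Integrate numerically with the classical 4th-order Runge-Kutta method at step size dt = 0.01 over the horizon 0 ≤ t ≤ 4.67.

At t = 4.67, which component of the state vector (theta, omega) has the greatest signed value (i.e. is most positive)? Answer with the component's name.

largest component: omega

t=0.000: state=(0.810, 0.620)
step 1 (dt=0.01): k1=(0.620, -5.238), k2=(0.594, -5.249), k3=(0.594, -5.249), k4=(0.568, -5.259); state += dt/6·(k1+2k2+2k3+k4)
t=0.010: state=(0.816, 0.568)
t=0.020: state=(0.821, 0.515)
t=0.030: state=(0.826, 0.462)
continuing one RK4 step at a time; state shown every 20 steps (Δt=0.2):
t=0.200: state=(0.828, -0.437)
t=0.400: state=(0.643, -1.375)
t=0.600: state=(0.301, -1.975)
t=0.800: state=(-0.111, -2.045)
t=1.000: state=(-0.480, -1.565)
t=1.200: state=(-0.712, -0.716)
t=1.400: state=(-0.758, 0.260)
t=1.600: state=(-0.614, 1.152)
t=1.800: state=(-0.317, 1.753)
t=2.000: state=(0.055, 1.881)
t=2.200: state=(0.401, 1.498)
t=2.400: state=(0.630, 0.748)
t=2.600: state=(0.691, -0.148)
t=2.800: state=(0.575, -0.985)
t=3.000: state=(0.314, -1.564)
t=3.200: state=(-0.022, -1.720)
t=3.400: state=(-0.342, -1.406)
t=3.600: state=(-0.561, -0.739)
t=3.800: state=(-0.627, 0.083)
t=4.000: state=(-0.531, 0.859)
t=4.200: state=(-0.299, 1.406)
t=4.400: state=(0.005, 1.568)
t=4.600: state=(0.299, 1.301)
t=4.670: state=(0.384, 1.121)
compare at T: theta=0.384, omega=1.121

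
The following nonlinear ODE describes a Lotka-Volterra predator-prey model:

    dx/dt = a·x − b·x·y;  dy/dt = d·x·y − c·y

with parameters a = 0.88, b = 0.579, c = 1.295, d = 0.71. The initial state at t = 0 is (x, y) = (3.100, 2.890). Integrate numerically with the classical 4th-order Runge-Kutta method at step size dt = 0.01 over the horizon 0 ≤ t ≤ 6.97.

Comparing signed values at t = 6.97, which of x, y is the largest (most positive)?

largest component: y

t=0.000: state=(3.100, 2.890)
step 1 (dt=0.01): k1=(-2.459, 2.618), k2=(-2.473, 2.605), k3=(-2.473, 2.605), k4=(-2.486, 2.591); state += dt/6·(k1+2k2+2k3+k4)
t=0.010: state=(3.075, 2.916)
t=0.020: state=(3.050, 2.942)
t=0.030: state=(3.025, 2.967)
continuing one RK4 step at a time; state shown every 25 steps (Δt=0.25):
t=0.250: state=(2.438, 3.421)
t=0.500: state=(1.819, 3.604)
t=0.750: state=(1.356, 3.447)
t=1.000: state=(1.052, 3.081)
t=1.250: state=(0.866, 2.639)
t=1.500: state=(0.760, 2.203)
t=1.750: state=(0.709, 1.815)
t=2.000: state=(0.696, 1.486)
t=2.250: state=(0.714, 1.218)
t=2.500: state=(0.758, 1.004)
t=2.750: state=(0.827, 0.836)
t=3.000: state=(0.922, 0.706)
t=3.250: state=(1.045, 0.608)
t=3.500: state=(1.199, 0.536)
t=3.750: state=(1.388, 0.488)
t=4.000: state=(1.615, 0.460)
t=4.250: state=(1.884, 0.454)
t=4.500: state=(2.196, 0.471)
t=4.750: state=(2.548, 0.519)
t=5.000: state=(2.928, 0.611)
t=5.250: state=(3.305, 0.768)
t=5.500: state=(3.622, 1.030)
t=5.750: state=(3.782, 1.441)
t=6.000: state=(3.673, 2.030)
t=6.250: state=(3.245, 2.726)
t=6.500: state=(2.603, 3.319)
t=6.750: state=(1.958, 3.594)
t=6.970: state=(1.505, 3.536)
compare at T: x=1.505, y=3.536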